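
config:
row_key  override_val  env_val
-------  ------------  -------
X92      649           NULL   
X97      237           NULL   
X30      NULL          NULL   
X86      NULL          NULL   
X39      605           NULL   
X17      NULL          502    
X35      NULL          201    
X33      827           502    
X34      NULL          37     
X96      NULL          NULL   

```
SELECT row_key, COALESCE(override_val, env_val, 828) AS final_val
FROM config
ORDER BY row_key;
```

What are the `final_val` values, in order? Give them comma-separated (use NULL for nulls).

row_key=X17: override_val=NULL, env_val=502 → 502
row_key=X30: override_val=NULL, env_val=NULL, → literal 828 → 828
row_key=X33: override_val=827 → 827
row_key=X34: override_val=NULL, env_val=37 → 37
row_key=X35: override_val=NULL, env_val=201 → 201
row_key=X39: override_val=605 → 605
row_key=X86: override_val=NULL, env_val=NULL, → literal 828 → 828
row_key=X92: override_val=649 → 649
row_key=X96: override_val=NULL, env_val=NULL, → literal 828 → 828
row_key=X97: override_val=237 → 237

502, 828, 827, 37, 201, 605, 828, 649, 828, 237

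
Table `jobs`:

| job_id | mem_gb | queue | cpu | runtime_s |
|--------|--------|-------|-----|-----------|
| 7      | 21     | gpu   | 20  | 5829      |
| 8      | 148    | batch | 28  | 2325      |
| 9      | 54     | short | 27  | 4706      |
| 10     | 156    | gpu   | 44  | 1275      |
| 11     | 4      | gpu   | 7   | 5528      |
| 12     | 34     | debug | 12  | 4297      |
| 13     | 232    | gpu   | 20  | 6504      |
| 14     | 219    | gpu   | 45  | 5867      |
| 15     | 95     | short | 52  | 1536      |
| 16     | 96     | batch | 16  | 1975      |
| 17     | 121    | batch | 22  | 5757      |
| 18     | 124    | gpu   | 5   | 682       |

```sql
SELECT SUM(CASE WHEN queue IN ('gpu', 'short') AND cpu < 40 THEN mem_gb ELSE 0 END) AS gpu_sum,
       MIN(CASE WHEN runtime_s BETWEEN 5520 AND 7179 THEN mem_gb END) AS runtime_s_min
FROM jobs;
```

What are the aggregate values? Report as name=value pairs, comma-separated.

gpu_sum=435, runtime_s_min=4

[gpu_sum: queue IN ('gpu', 'short') AND cpu < 40]
job_id=7: ✓ → 21
job_id=8: ✗
job_id=9: ✓ → 54
job_id=10: ✗
job_id=11: ✓ → 4
job_id=12: ✗
job_id=13: ✓ → 232
job_id=14: ✗
job_id=15: ✗
job_id=16: ✗
job_id=17: ✗
job_id=18: ✓ → 124
gpu_sum = 21 + 54 + 4 + 232 + 124 = 435
—
[runtime_s_min: runtime_s BETWEEN 5520 AND 7179]
job_id=7: ✓ → 21
job_id=8: ✗
job_id=9: ✗
job_id=10: ✗
job_id=11: ✓ → 4
job_id=12: ✗
job_id=13: ✓ → 232
job_id=14: ✓ → 219
job_id=15: ✗
job_id=16: ✗
job_id=17: ✓ → 121
job_id=18: ✗
runtime_s_min = MIN(21, 4, 232, 219, 121) = 4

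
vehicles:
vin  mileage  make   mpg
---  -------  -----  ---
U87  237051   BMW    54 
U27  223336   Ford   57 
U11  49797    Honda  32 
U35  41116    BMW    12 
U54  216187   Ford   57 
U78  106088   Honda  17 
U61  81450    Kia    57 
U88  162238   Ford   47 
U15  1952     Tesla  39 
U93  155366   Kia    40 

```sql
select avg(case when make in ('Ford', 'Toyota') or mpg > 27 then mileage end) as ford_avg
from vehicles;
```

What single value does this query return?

140922.125

vin=U87: ✓ → 237051
vin=U27: ✓ → 223336
vin=U11: ✓ → 49797
vin=U35: ✗
vin=U54: ✓ → 216187
vin=U78: ✗
vin=U61: ✓ → 81450
vin=U88: ✓ → 162238
vin=U15: ✓ → 1952
vin=U93: ✓ → 155366
ford_avg = (237051 + 223336 + 49797 + 216187 + 81450 + 162238 + 1952 + 155366) / 8 = 140922.125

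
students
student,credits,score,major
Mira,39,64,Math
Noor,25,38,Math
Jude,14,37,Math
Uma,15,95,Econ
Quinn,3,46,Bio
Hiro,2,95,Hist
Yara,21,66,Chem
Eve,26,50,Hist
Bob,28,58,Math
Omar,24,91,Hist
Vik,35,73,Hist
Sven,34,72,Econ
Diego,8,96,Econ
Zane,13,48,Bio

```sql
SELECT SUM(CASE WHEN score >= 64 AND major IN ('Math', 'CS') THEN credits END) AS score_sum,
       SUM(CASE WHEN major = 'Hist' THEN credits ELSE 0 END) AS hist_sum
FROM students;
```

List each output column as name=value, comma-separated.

score_sum=39, hist_sum=87

[score_sum: score >= 64 AND major IN ('Math', 'CS')]
student=Mira: ✓ → 39
student=Noor: ✗
student=Jude: ✗
student=Uma: ✗
student=Quinn: ✗
student=Hiro: ✗
student=Yara: ✗
student=Eve: ✗
student=Bob: ✗
student=Omar: ✗
student=Vik: ✗
student=Sven: ✗
student=Diego: ✗
student=Zane: ✗
score_sum = 39
—
[hist_sum: major = 'Hist']
student=Mira: ✗
student=Noor: ✗
student=Jude: ✗
student=Uma: ✗
student=Quinn: ✗
student=Hiro: ✓ → 2
student=Yara: ✗
student=Eve: ✓ → 26
student=Bob: ✗
student=Omar: ✓ → 24
student=Vik: ✓ → 35
student=Sven: ✗
student=Diego: ✗
student=Zane: ✗
hist_sum = 2 + 26 + 24 + 35 = 87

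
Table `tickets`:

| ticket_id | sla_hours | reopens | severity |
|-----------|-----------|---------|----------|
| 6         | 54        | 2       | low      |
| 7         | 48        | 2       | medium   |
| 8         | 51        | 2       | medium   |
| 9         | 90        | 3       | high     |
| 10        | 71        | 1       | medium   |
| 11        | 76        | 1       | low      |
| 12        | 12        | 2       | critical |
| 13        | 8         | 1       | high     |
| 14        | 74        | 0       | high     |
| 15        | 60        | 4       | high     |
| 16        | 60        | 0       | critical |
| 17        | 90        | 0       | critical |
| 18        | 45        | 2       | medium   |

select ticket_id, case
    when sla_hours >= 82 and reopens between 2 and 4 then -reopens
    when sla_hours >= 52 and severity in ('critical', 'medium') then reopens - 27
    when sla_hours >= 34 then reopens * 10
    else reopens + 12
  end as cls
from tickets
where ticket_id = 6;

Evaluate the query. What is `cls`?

20

ticket_id = 6: sla_hours=54, reopens=2, severity=low.
sla_hours >= 82 and reopens between 2 and 4 → false
sla_hours >= 52 and severity in ('critical', 'medium') → false
sla_hours >= 34 → true → 20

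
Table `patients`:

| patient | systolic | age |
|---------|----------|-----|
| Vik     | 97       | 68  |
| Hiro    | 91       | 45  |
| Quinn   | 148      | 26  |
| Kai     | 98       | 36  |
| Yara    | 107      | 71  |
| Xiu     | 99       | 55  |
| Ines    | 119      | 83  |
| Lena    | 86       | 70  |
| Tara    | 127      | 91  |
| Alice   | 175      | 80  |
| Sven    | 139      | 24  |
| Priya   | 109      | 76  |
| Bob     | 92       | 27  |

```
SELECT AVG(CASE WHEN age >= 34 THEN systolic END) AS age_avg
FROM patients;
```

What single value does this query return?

110.8

patient=Vik: ✓ → 97
patient=Hiro: ✓ → 91
patient=Quinn: ✗
patient=Kai: ✓ → 98
patient=Yara: ✓ → 107
patient=Xiu: ✓ → 99
patient=Ines: ✓ → 119
patient=Lena: ✓ → 86
patient=Tara: ✓ → 127
patient=Alice: ✓ → 175
patient=Sven: ✗
patient=Priya: ✓ → 109
patient=Bob: ✗
age_avg = (97 + 91 + 98 + 107 + 99 + 119 + 86 + 127 + 175 + 109) / 10 = 110.8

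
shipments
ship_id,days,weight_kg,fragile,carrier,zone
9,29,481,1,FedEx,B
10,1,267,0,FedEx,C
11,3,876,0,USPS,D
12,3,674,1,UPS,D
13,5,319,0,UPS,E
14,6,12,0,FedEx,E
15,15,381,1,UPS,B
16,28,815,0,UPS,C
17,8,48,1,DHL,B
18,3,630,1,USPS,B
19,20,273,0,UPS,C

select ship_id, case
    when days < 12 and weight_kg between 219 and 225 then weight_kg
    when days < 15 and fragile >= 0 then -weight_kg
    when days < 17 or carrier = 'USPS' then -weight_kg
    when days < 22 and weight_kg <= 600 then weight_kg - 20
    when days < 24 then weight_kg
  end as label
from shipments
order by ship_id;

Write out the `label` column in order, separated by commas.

NULL, -267, -876, -674, -319, -12, -381, NULL, -48, -630, 253

ship_id=9: (no match → NULL) → NULL
ship_id=10: days < 15 and fragile >= 0 → -267
ship_id=11: days < 15 and fragile >= 0 → -876
ship_id=12: days < 15 and fragile >= 0 → -674
ship_id=13: days < 15 and fragile >= 0 → -319
ship_id=14: days < 15 and fragile >= 0 → -12
ship_id=15: days < 17 or carrier = 'USPS' → -381
ship_id=16: (no match → NULL) → NULL
ship_id=17: days < 15 and fragile >= 0 → -48
ship_id=18: days < 15 and fragile >= 0 → -630
ship_id=19: days < 22 and weight_kg <= 600 → 253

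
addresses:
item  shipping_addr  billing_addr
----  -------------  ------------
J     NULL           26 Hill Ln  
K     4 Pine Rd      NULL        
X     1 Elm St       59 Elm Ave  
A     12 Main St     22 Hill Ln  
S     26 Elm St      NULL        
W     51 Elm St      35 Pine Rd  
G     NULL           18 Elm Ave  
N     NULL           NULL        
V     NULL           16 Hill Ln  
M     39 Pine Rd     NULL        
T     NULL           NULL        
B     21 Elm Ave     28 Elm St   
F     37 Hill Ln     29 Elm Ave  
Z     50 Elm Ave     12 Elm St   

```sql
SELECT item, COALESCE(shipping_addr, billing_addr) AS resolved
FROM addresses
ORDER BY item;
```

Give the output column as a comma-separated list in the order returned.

item=A: shipping_addr=12 Main St → 12 Main St
item=B: shipping_addr=21 Elm Ave → 21 Elm Ave
item=F: shipping_addr=37 Hill Ln → 37 Hill Ln
item=G: shipping_addr=NULL, billing_addr=18 Elm Ave → 18 Elm Ave
item=J: shipping_addr=NULL, billing_addr=26 Hill Ln → 26 Hill Ln
item=K: shipping_addr=4 Pine Rd → 4 Pine Rd
item=M: shipping_addr=39 Pine Rd → 39 Pine Rd
item=N: shipping_addr=NULL, billing_addr=NULL (all NULL) → NULL
item=S: shipping_addr=26 Elm St → 26 Elm St
item=T: shipping_addr=NULL, billing_addr=NULL (all NULL) → NULL
item=V: shipping_addr=NULL, billing_addr=16 Hill Ln → 16 Hill Ln
item=W: shipping_addr=51 Elm St → 51 Elm St
item=X: shipping_addr=1 Elm St → 1 Elm St
item=Z: shipping_addr=50 Elm Ave → 50 Elm Ave

12 Main St, 21 Elm Ave, 37 Hill Ln, 18 Elm Ave, 26 Hill Ln, 4 Pine Rd, 39 Pine Rd, NULL, 26 Elm St, NULL, 16 Hill Ln, 51 Elm St, 1 Elm St, 50 Elm Ave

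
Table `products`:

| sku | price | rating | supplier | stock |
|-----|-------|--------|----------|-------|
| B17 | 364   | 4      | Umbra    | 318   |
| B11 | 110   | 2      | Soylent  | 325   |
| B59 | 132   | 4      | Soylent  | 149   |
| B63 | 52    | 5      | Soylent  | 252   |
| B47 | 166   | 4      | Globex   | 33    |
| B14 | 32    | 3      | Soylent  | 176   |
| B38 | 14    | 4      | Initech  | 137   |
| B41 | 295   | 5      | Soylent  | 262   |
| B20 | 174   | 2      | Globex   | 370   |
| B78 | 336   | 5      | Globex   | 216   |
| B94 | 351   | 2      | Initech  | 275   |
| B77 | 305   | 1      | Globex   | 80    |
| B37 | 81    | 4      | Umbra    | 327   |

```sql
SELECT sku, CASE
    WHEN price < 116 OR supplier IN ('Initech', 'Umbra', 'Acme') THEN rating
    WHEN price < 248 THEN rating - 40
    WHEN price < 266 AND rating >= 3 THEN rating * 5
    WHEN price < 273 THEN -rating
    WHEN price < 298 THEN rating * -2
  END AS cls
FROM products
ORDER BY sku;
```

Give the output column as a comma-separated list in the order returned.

2, 3, 4, -38, 4, 4, -10, -36, -36, 5, NULL, NULL, 2

sku=B11: price < 116 OR supplier IN ('Initech', 'Umbra', 'Acme') → 2
sku=B14: price < 116 OR supplier IN ('Initech', 'Umbra', 'Acme') → 3
sku=B17: price < 116 OR supplier IN ('Initech', 'Umbra', 'Acme') → 4
sku=B20: price < 248 → -38
sku=B37: price < 116 OR supplier IN ('Initech', 'Umbra', 'Acme') → 4
sku=B38: price < 116 OR supplier IN ('Initech', 'Umbra', 'Acme') → 4
sku=B41: price < 298 → -10
sku=B47: price < 248 → -36
sku=B59: price < 248 → -36
sku=B63: price < 116 OR supplier IN ('Initech', 'Umbra', 'Acme') → 5
sku=B77: (no match → NULL) → NULL
sku=B78: (no match → NULL) → NULL
sku=B94: price < 116 OR supplier IN ('Initech', 'Umbra', 'Acme') → 2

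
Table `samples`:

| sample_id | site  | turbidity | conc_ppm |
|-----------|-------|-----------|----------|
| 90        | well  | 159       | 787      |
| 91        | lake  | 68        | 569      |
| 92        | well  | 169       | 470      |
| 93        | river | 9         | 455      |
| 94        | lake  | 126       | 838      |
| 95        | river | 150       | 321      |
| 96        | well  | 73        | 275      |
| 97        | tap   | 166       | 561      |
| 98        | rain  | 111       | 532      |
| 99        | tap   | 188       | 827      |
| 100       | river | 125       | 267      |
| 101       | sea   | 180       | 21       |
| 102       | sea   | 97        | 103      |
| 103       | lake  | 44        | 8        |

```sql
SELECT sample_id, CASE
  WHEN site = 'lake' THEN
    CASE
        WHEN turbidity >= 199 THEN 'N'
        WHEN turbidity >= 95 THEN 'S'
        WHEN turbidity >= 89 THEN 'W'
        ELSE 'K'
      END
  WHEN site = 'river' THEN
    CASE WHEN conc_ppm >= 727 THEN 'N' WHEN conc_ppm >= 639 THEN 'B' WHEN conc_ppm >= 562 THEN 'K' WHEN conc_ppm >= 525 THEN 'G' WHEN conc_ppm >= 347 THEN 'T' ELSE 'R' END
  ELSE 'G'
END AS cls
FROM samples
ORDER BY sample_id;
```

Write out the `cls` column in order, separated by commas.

sample_id=90: site='well' → outer ELSE → G
sample_id=91: site='lake' → inner[ELSE] → K
sample_id=92: site='well' → outer ELSE → G
sample_id=93: site='river' → inner[conc_ppm >= 347] → T
sample_id=94: site='lake' → inner[turbidity >= 95] → S
sample_id=95: site='river' → inner[ELSE] → R
sample_id=96: site='well' → outer ELSE → G
sample_id=97: site='tap' → outer ELSE → G
sample_id=98: site='rain' → outer ELSE → G
sample_id=99: site='tap' → outer ELSE → G
sample_id=100: site='river' → inner[ELSE] → R
sample_id=101: site='sea' → outer ELSE → G
sample_id=102: site='sea' → outer ELSE → G
sample_id=103: site='lake' → inner[ELSE] → K

G, K, G, T, S, R, G, G, G, G, R, G, G, K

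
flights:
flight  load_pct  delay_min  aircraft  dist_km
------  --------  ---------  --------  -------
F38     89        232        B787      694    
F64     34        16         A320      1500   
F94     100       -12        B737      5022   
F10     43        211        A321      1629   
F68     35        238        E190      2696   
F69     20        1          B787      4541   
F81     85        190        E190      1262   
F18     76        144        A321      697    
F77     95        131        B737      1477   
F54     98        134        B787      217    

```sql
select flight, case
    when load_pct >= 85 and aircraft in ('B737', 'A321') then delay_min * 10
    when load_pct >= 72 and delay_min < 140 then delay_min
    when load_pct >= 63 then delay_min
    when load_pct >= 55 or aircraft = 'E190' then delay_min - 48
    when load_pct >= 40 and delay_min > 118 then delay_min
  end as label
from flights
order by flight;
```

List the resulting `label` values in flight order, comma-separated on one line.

211, 144, 232, 134, NULL, 190, NULL, 1310, 190, -120

flight=F10: load_pct >= 40 and delay_min > 118 → 211
flight=F18: load_pct >= 63 → 144
flight=F38: load_pct >= 63 → 232
flight=F54: load_pct >= 72 and delay_min < 140 → 134
flight=F64: (no match → NULL) → NULL
flight=F68: load_pct >= 55 or aircraft = 'E190' → 190
flight=F69: (no match → NULL) → NULL
flight=F77: load_pct >= 85 and aircraft in ('B737', 'A321') → 1310
flight=F81: load_pct >= 63 → 190
flight=F94: load_pct >= 85 and aircraft in ('B737', 'A321') → -120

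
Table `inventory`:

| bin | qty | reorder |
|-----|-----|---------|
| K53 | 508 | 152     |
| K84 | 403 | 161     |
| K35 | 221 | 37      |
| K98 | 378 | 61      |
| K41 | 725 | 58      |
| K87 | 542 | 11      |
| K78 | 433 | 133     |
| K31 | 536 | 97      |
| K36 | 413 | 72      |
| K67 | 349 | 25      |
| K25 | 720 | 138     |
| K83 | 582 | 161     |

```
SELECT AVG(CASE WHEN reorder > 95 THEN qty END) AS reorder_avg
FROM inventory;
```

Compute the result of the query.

bin=K53: ✓ → 508
bin=K84: ✓ → 403
bin=K35: ✗
bin=K98: ✗
bin=K41: ✗
bin=K87: ✗
bin=K78: ✓ → 433
bin=K31: ✓ → 536
bin=K36: ✗
bin=K67: ✗
bin=K25: ✓ → 720
bin=K83: ✓ → 582
reorder_avg = (508 + 403 + 433 + 536 + 720 + 582) / 6 = 530.3333333333

530.3333333333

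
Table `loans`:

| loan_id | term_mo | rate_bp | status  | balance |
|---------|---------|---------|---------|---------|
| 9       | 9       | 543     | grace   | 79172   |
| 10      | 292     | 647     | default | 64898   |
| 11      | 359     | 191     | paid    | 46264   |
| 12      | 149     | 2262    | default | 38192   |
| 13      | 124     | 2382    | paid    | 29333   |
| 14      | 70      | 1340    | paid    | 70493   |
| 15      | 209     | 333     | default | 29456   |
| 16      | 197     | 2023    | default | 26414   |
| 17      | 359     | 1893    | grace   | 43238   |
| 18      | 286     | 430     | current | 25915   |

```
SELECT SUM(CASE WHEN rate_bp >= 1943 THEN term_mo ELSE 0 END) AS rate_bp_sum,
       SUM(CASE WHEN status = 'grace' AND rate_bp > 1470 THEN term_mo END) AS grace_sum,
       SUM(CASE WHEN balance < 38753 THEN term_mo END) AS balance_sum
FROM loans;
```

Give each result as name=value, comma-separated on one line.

rate_bp_sum=470, grace_sum=359, balance_sum=965

[rate_bp_sum: rate_bp >= 1943]
loan_id=9: ✗
loan_id=10: ✗
loan_id=11: ✗
loan_id=12: ✓ → 149
loan_id=13: ✓ → 124
loan_id=14: ✗
loan_id=15: ✗
loan_id=16: ✓ → 197
loan_id=17: ✗
loan_id=18: ✗
rate_bp_sum = 149 + 124 + 197 = 470
—
[grace_sum: status = 'grace' AND rate_bp > 1470]
loan_id=9: ✗
loan_id=10: ✗
loan_id=11: ✗
loan_id=12: ✗
loan_id=13: ✗
loan_id=14: ✗
loan_id=15: ✗
loan_id=16: ✗
loan_id=17: ✓ → 359
loan_id=18: ✗
grace_sum = 359
—
[balance_sum: balance < 38753]
loan_id=9: ✗
loan_id=10: ✗
loan_id=11: ✗
loan_id=12: ✓ → 149
loan_id=13: ✓ → 124
loan_id=14: ✗
loan_id=15: ✓ → 209
loan_id=16: ✓ → 197
loan_id=17: ✗
loan_id=18: ✓ → 286
balance_sum = 149 + 124 + 209 + 197 + 286 = 965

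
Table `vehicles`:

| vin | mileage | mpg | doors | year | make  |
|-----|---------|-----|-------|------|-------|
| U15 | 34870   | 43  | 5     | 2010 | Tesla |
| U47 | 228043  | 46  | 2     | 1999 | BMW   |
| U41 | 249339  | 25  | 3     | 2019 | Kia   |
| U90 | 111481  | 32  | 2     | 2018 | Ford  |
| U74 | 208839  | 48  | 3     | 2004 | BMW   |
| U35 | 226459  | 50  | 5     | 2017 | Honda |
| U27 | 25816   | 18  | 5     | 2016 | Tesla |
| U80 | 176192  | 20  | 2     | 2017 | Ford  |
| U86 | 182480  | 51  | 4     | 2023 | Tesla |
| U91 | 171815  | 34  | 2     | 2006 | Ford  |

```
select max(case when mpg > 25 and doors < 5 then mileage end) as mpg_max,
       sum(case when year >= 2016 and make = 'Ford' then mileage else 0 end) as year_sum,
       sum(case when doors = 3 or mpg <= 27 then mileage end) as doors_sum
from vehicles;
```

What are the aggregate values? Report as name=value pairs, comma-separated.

mpg_max=228043, year_sum=287673, doors_sum=660186

[mpg_max: mpg > 25 and doors < 5]
vin=U15: ✗
vin=U47: ✓ → 228043
vin=U41: ✗
vin=U90: ✓ → 111481
vin=U74: ✓ → 208839
vin=U35: ✗
vin=U27: ✗
vin=U80: ✗
vin=U86: ✓ → 182480
vin=U91: ✓ → 171815
mpg_max = MAX(228043, 111481, 208839, 182480, 171815) = 228043
—
[year_sum: year >= 2016 and make = 'Ford']
vin=U15: ✗
vin=U47: ✗
vin=U41: ✗
vin=U90: ✓ → 111481
vin=U74: ✗
vin=U35: ✗
vin=U27: ✗
vin=U80: ✓ → 176192
vin=U86: ✗
vin=U91: ✗
year_sum = 111481 + 176192 = 287673
—
[doors_sum: doors = 3 or mpg <= 27]
vin=U15: ✗
vin=U47: ✗
vin=U41: ✓ → 249339
vin=U90: ✗
vin=U74: ✓ → 208839
vin=U35: ✗
vin=U27: ✓ → 25816
vin=U80: ✓ → 176192
vin=U86: ✗
vin=U91: ✗
doors_sum = 249339 + 208839 + 25816 + 176192 = 660186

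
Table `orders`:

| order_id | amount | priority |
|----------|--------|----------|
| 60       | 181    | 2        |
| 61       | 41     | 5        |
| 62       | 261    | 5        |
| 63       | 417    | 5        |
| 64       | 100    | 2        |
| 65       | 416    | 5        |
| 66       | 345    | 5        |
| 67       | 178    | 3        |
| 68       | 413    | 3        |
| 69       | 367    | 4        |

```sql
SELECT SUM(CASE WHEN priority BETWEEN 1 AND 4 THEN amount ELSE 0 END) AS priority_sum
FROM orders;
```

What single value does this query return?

order_id=60: ✓ → 181
order_id=61: ✗
order_id=62: ✗
order_id=63: ✗
order_id=64: ✓ → 100
order_id=65: ✗
order_id=66: ✗
order_id=67: ✓ → 178
order_id=68: ✓ → 413
order_id=69: ✓ → 367
priority_sum = 181 + 100 + 178 + 413 + 367 = 1239

1239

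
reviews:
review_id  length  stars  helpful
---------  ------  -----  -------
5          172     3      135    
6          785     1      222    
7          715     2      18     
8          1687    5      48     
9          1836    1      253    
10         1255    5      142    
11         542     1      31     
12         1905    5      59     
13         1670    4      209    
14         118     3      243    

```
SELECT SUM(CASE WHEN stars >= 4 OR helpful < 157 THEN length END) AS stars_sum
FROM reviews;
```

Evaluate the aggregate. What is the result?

7946

review_id=5: ✓ → 172
review_id=6: ✗
review_id=7: ✓ → 715
review_id=8: ✓ → 1687
review_id=9: ✗
review_id=10: ✓ → 1255
review_id=11: ✓ → 542
review_id=12: ✓ → 1905
review_id=13: ✓ → 1670
review_id=14: ✗
stars_sum = 172 + 715 + 1687 + 1255 + 542 + 1905 + 1670 = 7946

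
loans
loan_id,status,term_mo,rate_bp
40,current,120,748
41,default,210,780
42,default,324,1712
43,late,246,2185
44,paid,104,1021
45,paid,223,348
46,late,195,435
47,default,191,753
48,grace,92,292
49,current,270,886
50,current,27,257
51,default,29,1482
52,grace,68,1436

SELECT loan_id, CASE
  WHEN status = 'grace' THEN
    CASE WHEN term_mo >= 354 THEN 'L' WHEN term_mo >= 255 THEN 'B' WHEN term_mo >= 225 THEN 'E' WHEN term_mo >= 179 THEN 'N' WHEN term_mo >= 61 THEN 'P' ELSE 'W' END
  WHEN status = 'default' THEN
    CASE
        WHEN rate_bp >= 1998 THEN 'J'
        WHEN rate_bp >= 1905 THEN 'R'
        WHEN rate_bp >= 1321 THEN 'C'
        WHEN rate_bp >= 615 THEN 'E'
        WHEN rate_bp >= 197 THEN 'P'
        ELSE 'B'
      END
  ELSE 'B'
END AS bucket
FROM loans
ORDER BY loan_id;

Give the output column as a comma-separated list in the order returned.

loan_id=40: status='current' → outer ELSE → B
loan_id=41: status='default' → inner[rate_bp >= 615] → E
loan_id=42: status='default' → inner[rate_bp >= 1321] → C
loan_id=43: status='late' → outer ELSE → B
loan_id=44: status='paid' → outer ELSE → B
loan_id=45: status='paid' → outer ELSE → B
loan_id=46: status='late' → outer ELSE → B
loan_id=47: status='default' → inner[rate_bp >= 615] → E
loan_id=48: status='grace' → inner[term_mo >= 61] → P
loan_id=49: status='current' → outer ELSE → B
loan_id=50: status='current' → outer ELSE → B
loan_id=51: status='default' → inner[rate_bp >= 1321] → C
loan_id=52: status='grace' → inner[term_mo >= 61] → P

B, E, C, B, B, B, B, E, P, B, B, C, P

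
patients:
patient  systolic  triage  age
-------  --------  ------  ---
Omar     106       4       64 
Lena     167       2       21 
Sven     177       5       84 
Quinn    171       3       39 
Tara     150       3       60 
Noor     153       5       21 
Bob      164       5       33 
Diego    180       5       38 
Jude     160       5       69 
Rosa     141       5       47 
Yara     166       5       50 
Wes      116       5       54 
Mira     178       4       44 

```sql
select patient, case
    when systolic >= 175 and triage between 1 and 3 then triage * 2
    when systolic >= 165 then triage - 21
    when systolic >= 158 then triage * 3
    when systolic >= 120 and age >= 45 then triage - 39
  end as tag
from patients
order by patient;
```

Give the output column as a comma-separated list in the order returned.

15, -16, 15, -19, -17, NULL, NULL, -18, -34, -16, -36, NULL, -16

patient=Bob: systolic >= 158 → 15
patient=Diego: systolic >= 165 → -16
patient=Jude: systolic >= 158 → 15
patient=Lena: systolic >= 165 → -19
patient=Mira: systolic >= 165 → -17
patient=Noor: (no match → NULL) → NULL
patient=Omar: (no match → NULL) → NULL
patient=Quinn: systolic >= 165 → -18
patient=Rosa: systolic >= 120 and age >= 45 → -34
patient=Sven: systolic >= 165 → -16
patient=Tara: systolic >= 120 and age >= 45 → -36
patient=Wes: (no match → NULL) → NULL
patient=Yara: systolic >= 165 → -16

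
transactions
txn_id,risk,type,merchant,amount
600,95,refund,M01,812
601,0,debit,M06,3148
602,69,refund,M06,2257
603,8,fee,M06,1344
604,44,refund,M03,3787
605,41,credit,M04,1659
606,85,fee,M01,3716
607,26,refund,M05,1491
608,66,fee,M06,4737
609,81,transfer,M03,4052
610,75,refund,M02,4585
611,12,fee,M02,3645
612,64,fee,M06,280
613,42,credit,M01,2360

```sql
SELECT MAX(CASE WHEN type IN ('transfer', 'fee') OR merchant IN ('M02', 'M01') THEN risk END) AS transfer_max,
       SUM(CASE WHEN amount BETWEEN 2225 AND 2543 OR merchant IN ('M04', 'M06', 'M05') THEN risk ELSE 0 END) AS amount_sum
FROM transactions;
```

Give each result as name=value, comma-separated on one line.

transfer_max=95, amount_sum=316

[transfer_max: type IN ('transfer', 'fee') OR merchant IN ('M02', 'M01')]
txn_id=600: ✓ → 95
txn_id=601: ✗
txn_id=602: ✗
txn_id=603: ✓ → 8
txn_id=604: ✗
txn_id=605: ✗
txn_id=606: ✓ → 85
txn_id=607: ✗
txn_id=608: ✓ → 66
txn_id=609: ✓ → 81
txn_id=610: ✓ → 75
txn_id=611: ✓ → 12
txn_id=612: ✓ → 64
txn_id=613: ✓ → 42
transfer_max = MAX(95, 8, 85, 66, 81, 75, 12, 64, 42) = 95
—
[amount_sum: amount BETWEEN 2225 AND 2543 OR merchant IN ('M04', 'M06', 'M05')]
txn_id=600: ✗
txn_id=601: ✓ → 0
txn_id=602: ✓ → 69
txn_id=603: ✓ → 8
txn_id=604: ✗
txn_id=605: ✓ → 41
txn_id=606: ✗
txn_id=607: ✓ → 26
txn_id=608: ✓ → 66
txn_id=609: ✗
txn_id=610: ✗
txn_id=611: ✗
txn_id=612: ✓ → 64
txn_id=613: ✓ → 42
amount_sum = 69 + 8 + 41 + 26 + 66 + 64 + 42 = 316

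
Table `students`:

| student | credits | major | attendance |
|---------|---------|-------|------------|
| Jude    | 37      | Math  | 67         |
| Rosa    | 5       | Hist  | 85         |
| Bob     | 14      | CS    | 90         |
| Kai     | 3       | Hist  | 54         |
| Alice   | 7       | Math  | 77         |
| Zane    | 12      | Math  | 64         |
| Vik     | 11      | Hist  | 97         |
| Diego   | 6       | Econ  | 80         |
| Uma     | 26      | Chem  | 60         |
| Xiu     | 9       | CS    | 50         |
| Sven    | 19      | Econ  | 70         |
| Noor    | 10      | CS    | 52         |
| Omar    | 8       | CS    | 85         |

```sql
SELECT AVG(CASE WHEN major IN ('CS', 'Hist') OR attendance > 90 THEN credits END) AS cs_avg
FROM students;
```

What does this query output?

student=Jude: ✗
student=Rosa: ✓ → 5
student=Bob: ✓ → 14
student=Kai: ✓ → 3
student=Alice: ✗
student=Zane: ✗
student=Vik: ✓ → 11
student=Diego: ✗
student=Uma: ✗
student=Xiu: ✓ → 9
student=Sven: ✗
student=Noor: ✓ → 10
student=Omar: ✓ → 8
cs_avg = (5 + 14 + 3 + 11 + 9 + 10 + 8) / 7 = 8.5714285714

8.5714285714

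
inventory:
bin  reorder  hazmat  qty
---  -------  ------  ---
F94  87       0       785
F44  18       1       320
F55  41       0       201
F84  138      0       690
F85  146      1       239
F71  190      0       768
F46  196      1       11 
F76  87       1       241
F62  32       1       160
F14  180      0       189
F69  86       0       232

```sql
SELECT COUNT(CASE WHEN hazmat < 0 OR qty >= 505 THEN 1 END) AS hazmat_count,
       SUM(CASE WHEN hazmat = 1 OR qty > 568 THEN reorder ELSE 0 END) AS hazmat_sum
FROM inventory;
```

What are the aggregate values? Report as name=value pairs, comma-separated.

hazmat_count=3, hazmat_sum=894

[hazmat_count: hazmat < 0 OR qty >= 505]
bin=F94: ✓ → 1
bin=F44: ✗
bin=F55: ✗
bin=F84: ✓ → 1
bin=F85: ✗
bin=F71: ✓ → 1
bin=F46: ✗
bin=F76: ✗
bin=F62: ✗
bin=F14: ✗
bin=F69: ✗
hazmat_count = COUNT(1, 1, 1) = 3
—
[hazmat_sum: hazmat = 1 OR qty > 568]
bin=F94: ✓ → 87
bin=F44: ✓ → 18
bin=F55: ✗
bin=F84: ✓ → 138
bin=F85: ✓ → 146
bin=F71: ✓ → 190
bin=F46: ✓ → 196
bin=F76: ✓ → 87
bin=F62: ✓ → 32
bin=F14: ✗
bin=F69: ✗
hazmat_sum = 87 + 18 + 138 + 146 + 190 + 196 + 87 + 32 = 894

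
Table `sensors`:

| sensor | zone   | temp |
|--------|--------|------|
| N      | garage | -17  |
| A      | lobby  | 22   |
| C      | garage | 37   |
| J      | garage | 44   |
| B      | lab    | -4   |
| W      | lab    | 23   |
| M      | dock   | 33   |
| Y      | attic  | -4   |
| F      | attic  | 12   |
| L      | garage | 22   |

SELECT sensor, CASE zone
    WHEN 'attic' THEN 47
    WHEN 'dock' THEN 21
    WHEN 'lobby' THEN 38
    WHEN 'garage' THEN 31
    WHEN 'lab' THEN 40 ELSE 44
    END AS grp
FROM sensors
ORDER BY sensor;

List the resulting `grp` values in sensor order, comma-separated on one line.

38, 40, 31, 47, 31, 31, 21, 31, 40, 47

sensor=A: zone='lobby' → 38
sensor=B: zone='lab' → 40
sensor=C: zone='garage' → 31
sensor=F: zone='attic' → 47
sensor=J: zone='garage' → 31
sensor=L: zone='garage' → 31
sensor=M: zone='dock' → 21
sensor=N: zone='garage' → 31
sensor=W: zone='lab' → 40
sensor=Y: zone='attic' → 47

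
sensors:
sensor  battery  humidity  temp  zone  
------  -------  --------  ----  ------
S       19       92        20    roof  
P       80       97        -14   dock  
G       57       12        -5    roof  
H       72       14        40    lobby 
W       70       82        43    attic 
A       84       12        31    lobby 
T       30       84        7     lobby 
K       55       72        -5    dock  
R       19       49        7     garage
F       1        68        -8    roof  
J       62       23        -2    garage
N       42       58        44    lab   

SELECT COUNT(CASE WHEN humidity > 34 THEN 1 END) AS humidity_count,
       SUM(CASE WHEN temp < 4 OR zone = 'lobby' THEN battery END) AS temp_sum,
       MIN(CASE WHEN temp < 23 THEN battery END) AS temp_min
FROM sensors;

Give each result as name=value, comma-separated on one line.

humidity_count=8, temp_sum=441, temp_min=1

[humidity_count: humidity > 34]
sensor=S: ✓ → 1
sensor=P: ✓ → 1
sensor=G: ✗
sensor=H: ✗
sensor=W: ✓ → 1
sensor=A: ✗
sensor=T: ✓ → 1
sensor=K: ✓ → 1
sensor=R: ✓ → 1
sensor=F: ✓ → 1
sensor=J: ✗
sensor=N: ✓ → 1
humidity_count = COUNT(1, 1, 1, 1, 1, 1, 1, 1) = 8
—
[temp_sum: temp < 4 OR zone = 'lobby']
sensor=S: ✗
sensor=P: ✓ → 80
sensor=G: ✓ → 57
sensor=H: ✓ → 72
sensor=W: ✗
sensor=A: ✓ → 84
sensor=T: ✓ → 30
sensor=K: ✓ → 55
sensor=R: ✗
sensor=F: ✓ → 1
sensor=J: ✓ → 62
sensor=N: ✗
temp_sum = 80 + 57 + 72 + 84 + 30 + 55 + 1 + 62 = 441
—
[temp_min: temp < 23]
sensor=S: ✓ → 19
sensor=P: ✓ → 80
sensor=G: ✓ → 57
sensor=H: ✗
sensor=W: ✗
sensor=A: ✗
sensor=T: ✓ → 30
sensor=K: ✓ → 55
sensor=R: ✓ → 19
sensor=F: ✓ → 1
sensor=J: ✓ → 62
sensor=N: ✗
temp_min = MIN(19, 80, 57, 30, 55, 19, 1, 62) = 1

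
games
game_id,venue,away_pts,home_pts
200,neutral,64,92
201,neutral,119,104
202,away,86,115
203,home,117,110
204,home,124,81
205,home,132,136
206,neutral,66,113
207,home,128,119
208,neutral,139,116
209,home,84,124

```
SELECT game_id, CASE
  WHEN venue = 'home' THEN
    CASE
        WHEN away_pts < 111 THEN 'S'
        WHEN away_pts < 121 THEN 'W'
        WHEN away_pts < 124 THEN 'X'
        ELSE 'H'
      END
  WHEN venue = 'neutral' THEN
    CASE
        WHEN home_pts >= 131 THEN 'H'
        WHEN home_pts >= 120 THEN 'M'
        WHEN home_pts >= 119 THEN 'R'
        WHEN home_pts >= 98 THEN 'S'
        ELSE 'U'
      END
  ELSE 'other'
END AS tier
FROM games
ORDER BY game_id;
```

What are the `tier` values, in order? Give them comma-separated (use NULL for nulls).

U, S, other, W, H, H, S, H, S, S

game_id=200: venue='neutral' → inner[ELSE] → U
game_id=201: venue='neutral' → inner[home_pts >= 98] → S
game_id=202: venue='away' → outer ELSE → other
game_id=203: venue='home' → inner[away_pts < 121] → W
game_id=204: venue='home' → inner[ELSE] → H
game_id=205: venue='home' → inner[ELSE] → H
game_id=206: venue='neutral' → inner[home_pts >= 98] → S
game_id=207: venue='home' → inner[ELSE] → H
game_id=208: venue='neutral' → inner[home_pts >= 98] → S
game_id=209: venue='home' → inner[away_pts < 111] → S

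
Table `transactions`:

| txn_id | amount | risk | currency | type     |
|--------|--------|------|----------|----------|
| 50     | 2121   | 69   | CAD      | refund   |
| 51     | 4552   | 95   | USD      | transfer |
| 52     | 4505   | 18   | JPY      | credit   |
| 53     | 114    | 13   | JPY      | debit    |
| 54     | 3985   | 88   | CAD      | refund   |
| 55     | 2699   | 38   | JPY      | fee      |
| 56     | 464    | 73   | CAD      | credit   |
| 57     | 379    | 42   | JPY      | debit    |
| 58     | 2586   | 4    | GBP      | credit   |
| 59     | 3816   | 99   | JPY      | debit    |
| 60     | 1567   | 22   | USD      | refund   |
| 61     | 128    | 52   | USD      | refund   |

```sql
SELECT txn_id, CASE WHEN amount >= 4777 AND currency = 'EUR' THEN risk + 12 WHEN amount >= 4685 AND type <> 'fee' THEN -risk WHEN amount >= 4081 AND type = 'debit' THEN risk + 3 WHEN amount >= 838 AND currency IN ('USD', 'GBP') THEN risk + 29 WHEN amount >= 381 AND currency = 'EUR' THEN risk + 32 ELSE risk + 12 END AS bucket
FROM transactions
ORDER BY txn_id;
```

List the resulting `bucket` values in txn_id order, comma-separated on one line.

81, 124, 30, 25, 100, 50, 85, 54, 33, 111, 51, 64

txn_id=50: ELSE → 81
txn_id=51: amount >= 838 AND currency IN ('USD', 'GBP') → 124
txn_id=52: ELSE → 30
txn_id=53: ELSE → 25
txn_id=54: ELSE → 100
txn_id=55: ELSE → 50
txn_id=56: ELSE → 85
txn_id=57: ELSE → 54
txn_id=58: amount >= 838 AND currency IN ('USD', 'GBP') → 33
txn_id=59: ELSE → 111
txn_id=60: amount >= 838 AND currency IN ('USD', 'GBP') → 51
txn_id=61: ELSE → 64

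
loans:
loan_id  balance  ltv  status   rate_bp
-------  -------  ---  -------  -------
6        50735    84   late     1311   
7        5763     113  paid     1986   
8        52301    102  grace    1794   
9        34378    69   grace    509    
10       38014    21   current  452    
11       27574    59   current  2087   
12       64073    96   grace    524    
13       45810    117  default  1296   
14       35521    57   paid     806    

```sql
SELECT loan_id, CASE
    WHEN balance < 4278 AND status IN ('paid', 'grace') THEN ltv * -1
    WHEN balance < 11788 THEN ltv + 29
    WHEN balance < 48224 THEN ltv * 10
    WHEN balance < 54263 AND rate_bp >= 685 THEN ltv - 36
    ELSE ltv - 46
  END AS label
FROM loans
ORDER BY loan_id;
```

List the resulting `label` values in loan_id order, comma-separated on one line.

48, 142, 66, 690, 210, 590, 50, 1170, 570

loan_id=6: balance < 54263 AND rate_bp >= 685 → 48
loan_id=7: balance < 11788 → 142
loan_id=8: balance < 54263 AND rate_bp >= 685 → 66
loan_id=9: balance < 48224 → 690
loan_id=10: balance < 48224 → 210
loan_id=11: balance < 48224 → 590
loan_id=12: ELSE → 50
loan_id=13: balance < 48224 → 1170
loan_id=14: balance < 48224 → 570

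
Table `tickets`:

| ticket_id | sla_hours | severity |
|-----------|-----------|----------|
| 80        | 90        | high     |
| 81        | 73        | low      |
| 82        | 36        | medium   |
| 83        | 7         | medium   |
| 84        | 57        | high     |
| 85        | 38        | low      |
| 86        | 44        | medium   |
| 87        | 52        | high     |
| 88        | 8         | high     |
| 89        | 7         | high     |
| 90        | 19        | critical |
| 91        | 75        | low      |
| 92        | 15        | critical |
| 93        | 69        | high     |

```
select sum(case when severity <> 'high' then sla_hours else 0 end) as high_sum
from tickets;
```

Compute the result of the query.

307

ticket_id=80: ✗
ticket_id=81: ✓ → 73
ticket_id=82: ✓ → 36
ticket_id=83: ✓ → 7
ticket_id=84: ✗
ticket_id=85: ✓ → 38
ticket_id=86: ✓ → 44
ticket_id=87: ✗
ticket_id=88: ✗
ticket_id=89: ✗
ticket_id=90: ✓ → 19
ticket_id=91: ✓ → 75
ticket_id=92: ✓ → 15
ticket_id=93: ✗
high_sum = 73 + 36 + 7 + 38 + 44 + 19 + 75 + 15 = 307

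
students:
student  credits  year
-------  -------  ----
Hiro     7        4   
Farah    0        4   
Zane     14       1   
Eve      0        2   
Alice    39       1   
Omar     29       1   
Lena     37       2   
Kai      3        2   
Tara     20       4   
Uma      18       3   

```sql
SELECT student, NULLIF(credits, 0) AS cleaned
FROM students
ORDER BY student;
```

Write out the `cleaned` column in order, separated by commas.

39, NULL, NULL, 7, 3, 37, 29, 20, 18, 14

student=Alice: credits=39 vs 0: differ → 39
student=Eve: credits=0 vs 0: equal → NULL
student=Farah: credits=0 vs 0: equal → NULL
student=Hiro: credits=7 vs 0: differ → 7
student=Kai: credits=3 vs 0: differ → 3
student=Lena: credits=37 vs 0: differ → 37
student=Omar: credits=29 vs 0: differ → 29
student=Tara: credits=20 vs 0: differ → 20
student=Uma: credits=18 vs 0: differ → 18
student=Zane: credits=14 vs 0: differ → 14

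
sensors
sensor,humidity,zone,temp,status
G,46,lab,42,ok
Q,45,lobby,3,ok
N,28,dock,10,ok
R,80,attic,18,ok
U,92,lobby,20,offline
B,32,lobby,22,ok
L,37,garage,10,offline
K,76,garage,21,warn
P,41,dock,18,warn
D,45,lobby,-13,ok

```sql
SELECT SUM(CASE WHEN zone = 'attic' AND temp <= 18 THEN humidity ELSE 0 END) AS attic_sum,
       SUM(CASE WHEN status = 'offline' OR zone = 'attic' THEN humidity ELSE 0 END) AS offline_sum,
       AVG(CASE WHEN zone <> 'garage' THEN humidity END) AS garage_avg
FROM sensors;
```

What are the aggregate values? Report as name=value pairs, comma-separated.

[attic_sum: zone = 'attic' AND temp <= 18]
sensor=G: ✗
sensor=Q: ✗
sensor=N: ✗
sensor=R: ✓ → 80
sensor=U: ✗
sensor=B: ✗
sensor=L: ✗
sensor=K: ✗
sensor=P: ✗
sensor=D: ✗
attic_sum = 80
—
[offline_sum: status = 'offline' OR zone = 'attic']
sensor=G: ✗
sensor=Q: ✗
sensor=N: ✗
sensor=R: ✓ → 80
sensor=U: ✓ → 92
sensor=B: ✗
sensor=L: ✓ → 37
sensor=K: ✗
sensor=P: ✗
sensor=D: ✗
offline_sum = 80 + 92 + 37 = 209
—
[garage_avg: zone <> 'garage']
sensor=G: ✓ → 46
sensor=Q: ✓ → 45
sensor=N: ✓ → 28
sensor=R: ✓ → 80
sensor=U: ✓ → 92
sensor=B: ✓ → 32
sensor=L: ✗
sensor=K: ✗
sensor=P: ✓ → 41
sensor=D: ✓ → 45
garage_avg = (46 + 45 + 28 + 80 + 92 + 32 + 41 + 45) / 8 = 51.125

attic_sum=80, offline_sum=209, garage_avg=51.125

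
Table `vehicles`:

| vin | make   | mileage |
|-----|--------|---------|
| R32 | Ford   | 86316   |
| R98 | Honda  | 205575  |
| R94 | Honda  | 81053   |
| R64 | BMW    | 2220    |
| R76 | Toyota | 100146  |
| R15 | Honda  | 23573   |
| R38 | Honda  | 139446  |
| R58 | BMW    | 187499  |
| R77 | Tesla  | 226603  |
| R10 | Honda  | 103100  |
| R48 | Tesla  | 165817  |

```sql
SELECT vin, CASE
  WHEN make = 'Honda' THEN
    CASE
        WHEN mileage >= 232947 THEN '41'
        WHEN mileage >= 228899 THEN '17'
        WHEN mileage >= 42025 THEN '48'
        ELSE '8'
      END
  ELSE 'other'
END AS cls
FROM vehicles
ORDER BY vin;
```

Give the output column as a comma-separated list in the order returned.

48, 8, other, 48, other, other, other, other, other, 48, 48

vin=R10: make='Honda' → inner[mileage >= 42025] → 48
vin=R15: make='Honda' → inner[ELSE] → 8
vin=R32: make='Ford' → outer ELSE → other
vin=R38: make='Honda' → inner[mileage >= 42025] → 48
vin=R48: make='Tesla' → outer ELSE → other
vin=R58: make='BMW' → outer ELSE → other
vin=R64: make='BMW' → outer ELSE → other
vin=R76: make='Toyota' → outer ELSE → other
vin=R77: make='Tesla' → outer ELSE → other
vin=R94: make='Honda' → inner[mileage >= 42025] → 48
vin=R98: make='Honda' → inner[mileage >= 42025] → 48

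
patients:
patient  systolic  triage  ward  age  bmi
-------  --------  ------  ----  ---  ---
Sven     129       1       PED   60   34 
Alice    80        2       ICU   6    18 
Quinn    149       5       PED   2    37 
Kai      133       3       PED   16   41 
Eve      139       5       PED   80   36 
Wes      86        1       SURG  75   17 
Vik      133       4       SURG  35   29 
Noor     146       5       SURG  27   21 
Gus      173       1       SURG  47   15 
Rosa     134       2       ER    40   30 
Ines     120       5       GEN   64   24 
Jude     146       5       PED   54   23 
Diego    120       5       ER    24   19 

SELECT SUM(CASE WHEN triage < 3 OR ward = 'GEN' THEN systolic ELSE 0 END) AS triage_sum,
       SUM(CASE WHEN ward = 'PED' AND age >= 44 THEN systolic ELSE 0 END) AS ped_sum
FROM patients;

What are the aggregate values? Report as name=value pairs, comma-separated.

triage_sum=722, ped_sum=414

[triage_sum: triage < 3 OR ward = 'GEN']
patient=Sven: ✓ → 129
patient=Alice: ✓ → 80
patient=Quinn: ✗
patient=Kai: ✗
patient=Eve: ✗
patient=Wes: ✓ → 86
patient=Vik: ✗
patient=Noor: ✗
patient=Gus: ✓ → 173
patient=Rosa: ✓ → 134
patient=Ines: ✓ → 120
patient=Jude: ✗
patient=Diego: ✗
triage_sum = 129 + 80 + 86 + 173 + 134 + 120 = 722
—
[ped_sum: ward = 'PED' AND age >= 44]
patient=Sven: ✓ → 129
patient=Alice: ✗
patient=Quinn: ✗
patient=Kai: ✗
patient=Eve: ✓ → 139
patient=Wes: ✗
patient=Vik: ✗
patient=Noor: ✗
patient=Gus: ✗
patient=Rosa: ✗
patient=Ines: ✗
patient=Jude: ✓ → 146
patient=Diego: ✗
ped_sum = 129 + 139 + 146 = 414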